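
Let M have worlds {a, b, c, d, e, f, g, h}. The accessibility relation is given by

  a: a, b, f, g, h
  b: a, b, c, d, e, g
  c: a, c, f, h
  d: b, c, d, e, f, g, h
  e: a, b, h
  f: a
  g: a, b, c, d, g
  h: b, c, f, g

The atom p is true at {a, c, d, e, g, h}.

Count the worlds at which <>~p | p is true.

a: <>~p is T, p is T. ✓
b: <>~p is T, p is F. ✓
c: <>~p is T, p is T. ✓
d: <>~p is T, p is T. ✓
e: <>~p is T, p is T. ✓
f: <>~p is F, p is F. ✗
g: <>~p is T, p is T. ✓
h: <>~p is T, p is T. ✓
Satisfying worlds: {a, b, c, d, e, g, h}.

7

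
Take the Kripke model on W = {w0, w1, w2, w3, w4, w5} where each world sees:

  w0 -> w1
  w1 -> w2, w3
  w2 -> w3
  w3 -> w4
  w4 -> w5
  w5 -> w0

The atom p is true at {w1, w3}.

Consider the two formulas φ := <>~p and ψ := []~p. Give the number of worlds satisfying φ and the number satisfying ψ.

4 and 3

For <>~p:
w0: successors {w1}; ~p there: w1:F. ✗
w1: successors {w2, w3}; ~p there: w2:T, w3:F. ✓
w2: successors {w3}; ~p there: w3:F. ✗
w3: successors {w4}; ~p there: w4:T. ✓
w4: successors {w5}; ~p there: w5:T. ✓
w5: successors {w0}; ~p there: w0:T. ✓
— 4 worlds.
For []~p:
w0: successors {w1}; ~p there: w1:F. ✗
w1: successors {w2, w3}; ~p there: w2:T, w3:F. ✗
w2: successors {w3}; ~p there: w3:F. ✗
w3: successors {w4}; ~p there: w4:T. ✓
w4: successors {w5}; ~p there: w5:T. ✓
w5: successors {w0}; ~p there: w0:T. ✓
— 3 worlds.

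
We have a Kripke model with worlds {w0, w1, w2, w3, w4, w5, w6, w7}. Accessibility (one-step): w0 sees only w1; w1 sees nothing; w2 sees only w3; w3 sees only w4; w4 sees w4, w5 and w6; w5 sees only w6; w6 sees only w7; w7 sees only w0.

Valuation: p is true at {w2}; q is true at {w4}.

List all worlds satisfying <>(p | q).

{w3, w4}

w0: successors {w1}; p | q there: w1:F. ✗
w1: no successors, so <>(p | q) fails. ✗
w2: successors {w3}; p | q there: w3:F. ✗
w3: successors {w4}; p | q there: w4:T. ✓
w4: successors {w4, w5, w6}; p | q there: w4:T, w5:F, w6:F. ✓
w5: successors {w6}; p | q there: w6:F. ✗
w6: successors {w7}; p | q there: w7:F. ✗
w7: successors {w0}; p | q there: w0:F. ✗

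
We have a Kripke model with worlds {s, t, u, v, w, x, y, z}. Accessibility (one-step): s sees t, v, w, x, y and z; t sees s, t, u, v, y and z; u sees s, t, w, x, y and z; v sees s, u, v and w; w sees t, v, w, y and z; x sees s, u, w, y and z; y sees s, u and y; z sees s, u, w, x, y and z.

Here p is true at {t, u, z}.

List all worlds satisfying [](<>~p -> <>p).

s: successors {t, v, w, x, y, z}; <>~p -> <>p there: t:T, v:T, w:T, x:T, y:T, z:T. ✓
t: successors {s, t, u, v, y, z}; <>~p -> <>p there: s:T, t:T, u:T, v:T, y:T, z:T. ✓
u: successors {s, t, w, x, y, z}; <>~p -> <>p there: s:T, t:T, w:T, x:T, y:T, z:T. ✓
v: successors {s, u, v, w}; <>~p -> <>p there: s:T, u:T, v:T, w:T. ✓
w: successors {t, v, w, y, z}; <>~p -> <>p there: t:T, v:T, w:T, y:T, z:T. ✓
x: successors {s, u, w, y, z}; <>~p -> <>p there: s:T, u:T, w:T, y:T, z:T. ✓
y: successors {s, u, y}; <>~p -> <>p there: s:T, u:T, y:T. ✓
z: successors {s, u, w, x, y, z}; <>~p -> <>p there: s:T, u:T, w:T, x:T, y:T, z:T. ✓

{s, t, u, v, w, x, y, z}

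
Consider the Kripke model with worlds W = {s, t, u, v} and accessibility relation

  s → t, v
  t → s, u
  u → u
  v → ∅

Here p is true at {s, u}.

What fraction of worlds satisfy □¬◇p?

s: successors {t, v}; ¬◇p there: t:F, v:T. ✗
t: successors {s, u}; ¬◇p there: s:T, u:F. ✗
u: successors {u}; ¬◇p there: u:F. ✗
v: no successors, so □¬◇p holds vacuously. ✓
That's 1 of 4 worlds, so 1/4.

1/4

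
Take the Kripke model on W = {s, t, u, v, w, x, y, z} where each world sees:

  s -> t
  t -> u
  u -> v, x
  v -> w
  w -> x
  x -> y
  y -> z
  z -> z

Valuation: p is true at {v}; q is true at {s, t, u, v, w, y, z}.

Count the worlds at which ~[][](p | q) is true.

2

s: [][](p | q) is T. ✗
t: [][](p | q) is F. ✓
u: [][](p | q) is T. ✗
v: [][](p | q) is F. ✓
w: [][](p | q) is T. ✗
x: [][](p | q) is T. ✗
y: [][](p | q) is T. ✗
z: [][](p | q) is T. ✗
Satisfying worlds: {t, v}.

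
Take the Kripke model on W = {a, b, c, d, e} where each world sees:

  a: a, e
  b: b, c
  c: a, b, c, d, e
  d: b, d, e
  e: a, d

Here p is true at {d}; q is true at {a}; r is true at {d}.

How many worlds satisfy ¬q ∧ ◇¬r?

a: ¬q is F, ◇¬r is T. ✗
b: ¬q is T, ◇¬r is T. ✓
c: ¬q is T, ◇¬r is T. ✓
d: ¬q is T, ◇¬r is T. ✓
e: ¬q is T, ◇¬r is T. ✓
Satisfying worlds: {b, c, d, e}.

4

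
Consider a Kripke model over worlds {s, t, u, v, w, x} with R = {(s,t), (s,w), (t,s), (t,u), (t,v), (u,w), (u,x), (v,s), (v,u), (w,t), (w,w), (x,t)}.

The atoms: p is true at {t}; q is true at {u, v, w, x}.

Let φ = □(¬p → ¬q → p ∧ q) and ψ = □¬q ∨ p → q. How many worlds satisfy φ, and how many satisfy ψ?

4 and 5

For □(¬p → ¬q → p ∧ q):
s: successors {t, w}; ¬p → ¬q → p ∧ q there: t:T, w:T. ✓
t: successors {s, u, v}; ¬p → ¬q → p ∧ q there: s:F, u:T, v:T. ✗
u: successors {w, x}; ¬p → ¬q → p ∧ q there: w:T, x:T. ✓
v: successors {s, u}; ¬p → ¬q → p ∧ q there: s:F, u:T. ✗
w: successors {t, w}; ¬p → ¬q → p ∧ q there: t:T, w:T. ✓
x: successors {t}; ¬p → ¬q → p ∧ q there: t:T. ✓
— 4 worlds.
For □¬q ∨ p → q:
s: □¬q ∨ p is F, q is F. ✓
t: □¬q ∨ p is T, q is F. ✗
u: □¬q ∨ p is F, q is T. ✓
v: □¬q ∨ p is F, q is T. ✓
w: □¬q ∨ p is F, q is T. ✓
x: □¬q ∨ p is T, q is T. ✓
— 5 worlds.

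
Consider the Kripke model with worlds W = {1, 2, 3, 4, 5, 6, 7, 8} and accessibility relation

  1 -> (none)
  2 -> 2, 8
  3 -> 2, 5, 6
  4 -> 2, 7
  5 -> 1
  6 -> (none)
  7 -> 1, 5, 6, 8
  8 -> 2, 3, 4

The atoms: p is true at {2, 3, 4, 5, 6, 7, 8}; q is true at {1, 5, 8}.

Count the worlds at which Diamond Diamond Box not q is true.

5

1: no successors, so Diamond Diamond Box not q fails. ✗
2: successors {2, 8}; Diamond Box not q there: 2:T, 8:T. ✓
3: successors {2, 5, 6}; Diamond Box not q there: 2:T, 5:T, 6:F. ✓
4: successors {2, 7}; Diamond Box not q there: 2:T, 7:T. ✓
5: successors {1}; Diamond Box not q there: 1:F. ✗
6: no successors, so Diamond Diamond Box not q fails. ✗
7: successors {1, 5, 6, 8}; Diamond Box not q there: 1:F, 5:T, 6:F, 8:T. ✓
8: successors {2, 3, 4}; Diamond Box not q there: 2:T, 3:T, 4:F. ✓
Satisfying worlds: {2, 3, 4, 7, 8}.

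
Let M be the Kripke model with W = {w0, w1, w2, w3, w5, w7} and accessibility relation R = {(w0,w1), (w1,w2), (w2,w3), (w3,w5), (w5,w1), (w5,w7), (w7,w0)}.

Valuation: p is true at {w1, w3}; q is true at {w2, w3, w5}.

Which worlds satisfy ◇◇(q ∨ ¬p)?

{w0, w1, w2, w3, w5}

w0: successors {w1}; ◇(q ∨ ¬p) there: w1:T. ✓
w1: successors {w2}; ◇(q ∨ ¬p) there: w2:T. ✓
w2: successors {w3}; ◇(q ∨ ¬p) there: w3:T. ✓
w3: successors {w5}; ◇(q ∨ ¬p) there: w5:T. ✓
w5: successors {w1, w7}; ◇(q ∨ ¬p) there: w1:T, w7:T. ✓
w7: successors {w0}; ◇(q ∨ ¬p) there: w0:F. ✗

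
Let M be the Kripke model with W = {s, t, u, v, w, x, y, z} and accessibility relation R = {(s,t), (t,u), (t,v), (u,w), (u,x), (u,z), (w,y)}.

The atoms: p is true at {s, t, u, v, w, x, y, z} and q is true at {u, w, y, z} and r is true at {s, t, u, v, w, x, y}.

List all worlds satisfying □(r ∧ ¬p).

s: successors {t}; r ∧ ¬p there: t:F. ✗
t: successors {u, v}; r ∧ ¬p there: u:F, v:F. ✗
u: successors {w, x, z}; r ∧ ¬p there: w:F, x:F, z:F. ✗
v: no successors, so □(r ∧ ¬p) holds vacuously. ✓
w: successors {y}; r ∧ ¬p there: y:F. ✗
x: no successors, so □(r ∧ ¬p) holds vacuously. ✓
y: no successors, so □(r ∧ ¬p) holds vacuously. ✓
z: no successors, so □(r ∧ ¬p) holds vacuously. ✓

{v, x, y, z}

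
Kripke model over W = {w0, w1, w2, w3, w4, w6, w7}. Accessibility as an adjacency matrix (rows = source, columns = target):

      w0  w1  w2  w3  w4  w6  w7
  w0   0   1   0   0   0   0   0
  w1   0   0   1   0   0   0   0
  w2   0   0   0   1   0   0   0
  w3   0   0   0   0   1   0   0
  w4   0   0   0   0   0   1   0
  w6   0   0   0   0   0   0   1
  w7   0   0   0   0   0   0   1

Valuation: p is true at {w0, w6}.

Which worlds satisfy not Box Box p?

w0: Box Box p is F. ✓
w1: Box Box p is F. ✓
w2: Box Box p is F. ✓
w3: Box Box p is T. ✗
w4: Box Box p is F. ✓
w6: Box Box p is F. ✓
w7: Box Box p is F. ✓

{w0, w1, w2, w4, w6, w7}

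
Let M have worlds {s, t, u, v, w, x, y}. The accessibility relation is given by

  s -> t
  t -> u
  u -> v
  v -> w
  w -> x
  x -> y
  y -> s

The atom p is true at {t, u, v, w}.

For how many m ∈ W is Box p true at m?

s: successors {t}; p there: t:T. ✓
t: successors {u}; p there: u:T. ✓
u: successors {v}; p there: v:T. ✓
v: successors {w}; p there: w:T. ✓
w: successors {x}; p there: x:F. ✗
x: successors {y}; p there: y:F. ✗
y: successors {s}; p there: s:F. ✗
Satisfying worlds: {s, t, u, v}.

4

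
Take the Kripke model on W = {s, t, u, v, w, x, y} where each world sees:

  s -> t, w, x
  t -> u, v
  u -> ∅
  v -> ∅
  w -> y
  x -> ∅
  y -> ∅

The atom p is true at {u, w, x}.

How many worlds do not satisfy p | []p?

2

s: p is F, []p is F. ✗
t: p is F, []p is F. ✗
u: p is T, []p is T. ✓
v: p is F, []p is T. ✓
w: p is T, []p is F. ✓
x: p is T, []p is T. ✓
y: p is F, []p is T. ✓
Satisfying worlds: {u, v, w, x, y}.
So p | []p fails at the other 2 worlds.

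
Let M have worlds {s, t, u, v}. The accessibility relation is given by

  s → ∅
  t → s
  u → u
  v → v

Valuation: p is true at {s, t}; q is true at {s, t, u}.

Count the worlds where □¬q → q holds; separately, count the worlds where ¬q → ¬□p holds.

3 and 4

For □¬q → q:
s: □¬q is T, q is T. ✓
t: □¬q is F, q is T. ✓
u: □¬q is F, q is T. ✓
v: □¬q is T, q is F. ✗
— 3 worlds.
For ¬q → ¬□p:
s: ¬q is F, ¬□p is F. ✓
t: ¬q is F, ¬□p is F. ✓
u: ¬q is F, ¬□p is T. ✓
v: ¬q is T, ¬□p is T. ✓
— 4 worlds.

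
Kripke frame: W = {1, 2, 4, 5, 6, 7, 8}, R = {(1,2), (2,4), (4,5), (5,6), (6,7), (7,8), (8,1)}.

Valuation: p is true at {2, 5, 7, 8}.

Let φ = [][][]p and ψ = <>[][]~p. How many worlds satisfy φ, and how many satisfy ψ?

For [][][]p:
1: successors {2}; [][]p there: 2:T. ✓
2: successors {4}; [][]p there: 4:F. ✗
4: successors {5}; [][]p there: 5:T. ✓
5: successors {6}; [][]p there: 6:T. ✓
6: successors {7}; [][]p there: 7:F. ✗
7: successors {8}; [][]p there: 8:T. ✓
8: successors {1}; [][]p there: 1:F. ✗
— 4 worlds.
For <>[][]~p:
1: successors {2}; [][]~p there: 2:F. ✗
2: successors {4}; [][]~p there: 4:T. ✓
4: successors {5}; [][]~p there: 5:F. ✗
5: successors {6}; [][]~p there: 6:F. ✗
6: successors {7}; [][]~p there: 7:T. ✓
7: successors {8}; [][]~p there: 8:F. ✗
8: successors {1}; [][]~p there: 1:T. ✓
— 3 worlds.

4 and 3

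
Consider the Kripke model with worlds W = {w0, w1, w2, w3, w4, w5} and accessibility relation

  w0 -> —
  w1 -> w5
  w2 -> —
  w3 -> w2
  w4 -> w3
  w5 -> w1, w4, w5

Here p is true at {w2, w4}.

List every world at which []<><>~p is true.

{w0, w1, w2}

w0: no successors, so []<><>~p holds vacuously. ✓
w1: successors {w5}; <><>~p there: w5:T. ✓
w2: no successors, so []<><>~p holds vacuously. ✓
w3: successors {w2}; <><>~p there: w2:F. ✗
w4: successors {w3}; <><>~p there: w3:F. ✗
w5: successors {w1, w4, w5}; <><>~p there: w1:T, w4:F, w5:T. ✗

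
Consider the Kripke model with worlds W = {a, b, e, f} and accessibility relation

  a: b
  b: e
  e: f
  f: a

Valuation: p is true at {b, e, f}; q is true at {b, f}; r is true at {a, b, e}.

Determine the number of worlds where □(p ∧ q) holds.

2

a: successors {b}; p ∧ q there: b:T. ✓
b: successors {e}; p ∧ q there: e:F. ✗
e: successors {f}; p ∧ q there: f:T. ✓
f: successors {a}; p ∧ q there: a:F. ✗
Satisfying worlds: {a, e}.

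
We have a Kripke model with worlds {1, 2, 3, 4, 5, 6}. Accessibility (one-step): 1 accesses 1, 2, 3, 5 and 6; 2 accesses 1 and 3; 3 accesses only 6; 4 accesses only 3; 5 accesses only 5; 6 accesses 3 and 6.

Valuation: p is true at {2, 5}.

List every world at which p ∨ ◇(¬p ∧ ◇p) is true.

1: p is F, ◇(¬p ∧ ◇p) is T. ✓
2: p is T, ◇(¬p ∧ ◇p) is T. ✓
3: p is F, ◇(¬p ∧ ◇p) is F. ✗
4: p is F, ◇(¬p ∧ ◇p) is F. ✗
5: p is T, ◇(¬p ∧ ◇p) is F. ✓
6: p is F, ◇(¬p ∧ ◇p) is F. ✗

{1, 2, 5}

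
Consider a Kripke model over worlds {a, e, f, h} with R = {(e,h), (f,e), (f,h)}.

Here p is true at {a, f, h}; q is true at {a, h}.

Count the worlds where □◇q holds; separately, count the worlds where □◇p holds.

For □◇q:
a: no successors, so □◇q holds vacuously. ✓
e: successors {h}; ◇q there: h:F. ✗
f: successors {e, h}; ◇q there: e:T, h:F. ✗
h: no successors, so □◇q holds vacuously. ✓
— 2 worlds.
For □◇p:
a: no successors, so □◇p holds vacuously. ✓
e: successors {h}; ◇p there: h:F. ✗
f: successors {e, h}; ◇p there: e:T, h:F. ✗
h: no successors, so □◇p holds vacuously. ✓
— 2 worlds.

2 and 2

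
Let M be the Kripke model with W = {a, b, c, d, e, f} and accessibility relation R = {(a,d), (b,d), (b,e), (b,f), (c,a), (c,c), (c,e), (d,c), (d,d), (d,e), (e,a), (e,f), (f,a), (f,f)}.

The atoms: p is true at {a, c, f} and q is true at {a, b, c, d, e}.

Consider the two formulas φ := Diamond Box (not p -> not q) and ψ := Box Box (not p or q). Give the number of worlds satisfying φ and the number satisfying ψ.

5 and 1

For Diamond Box (not p -> not q):
a: successors {d}; Box (not p -> not q) there: d:F. ✗
b: successors {d, e, f}; Box (not p -> not q) there: d:F, e:T, f:T. ✓
c: successors {a, c, e}; Box (not p -> not q) there: a:F, c:F, e:T. ✓
d: successors {c, d, e}; Box (not p -> not q) there: c:F, d:F, e:T. ✓
e: successors {a, f}; Box (not p -> not q) there: a:F, f:T. ✓
f: successors {a, f}; Box (not p -> not q) there: a:F, f:T. ✓
— 5 worlds.
For Box Box (not p or q):
a: successors {d}; Box (not p or q) there: d:T. ✓
b: successors {d, e, f}; Box (not p or q) there: d:T, e:F, f:F. ✗
c: successors {a, c, e}; Box (not p or q) there: a:T, c:T, e:F. ✗
d: successors {c, d, e}; Box (not p or q) there: c:T, d:T, e:F. ✗
e: successors {a, f}; Box (not p or q) there: a:T, f:F. ✗
f: successors {a, f}; Box (not p or q) there: a:T, f:F. ✗
— 1 world.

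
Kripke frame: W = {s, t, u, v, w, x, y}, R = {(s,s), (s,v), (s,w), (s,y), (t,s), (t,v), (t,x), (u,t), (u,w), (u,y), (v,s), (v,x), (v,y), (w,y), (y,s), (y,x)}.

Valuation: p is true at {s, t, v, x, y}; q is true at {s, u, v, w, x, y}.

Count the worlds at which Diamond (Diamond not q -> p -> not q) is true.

s: successors {s, v, w, y}; Diamond not q -> p -> not q there: s:T, v:T, w:T, y:T. ✓
t: successors {s, v, x}; Diamond not q -> p -> not q there: s:T, v:T, x:T. ✓
u: successors {t, w, y}; Diamond not q -> p -> not q there: t:T, w:T, y:T. ✓
v: successors {s, x, y}; Diamond not q -> p -> not q there: s:T, x:T, y:T. ✓
w: successors {y}; Diamond not q -> p -> not q there: y:T. ✓
x: no successors, so Diamond (Diamond not q -> p -> not q) fails. ✗
y: successors {s, x}; Diamond not q -> p -> not q there: s:T, x:T. ✓
Satisfying worlds: {s, t, u, v, w, y}.

6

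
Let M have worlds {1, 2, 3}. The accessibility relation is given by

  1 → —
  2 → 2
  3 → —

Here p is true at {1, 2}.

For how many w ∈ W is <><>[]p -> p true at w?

1: <><>[]p is F, p is T. ✓
2: <><>[]p is T, p is T. ✓
3: <><>[]p is F, p is F. ✓
Satisfying worlds: {1, 2, 3}.

3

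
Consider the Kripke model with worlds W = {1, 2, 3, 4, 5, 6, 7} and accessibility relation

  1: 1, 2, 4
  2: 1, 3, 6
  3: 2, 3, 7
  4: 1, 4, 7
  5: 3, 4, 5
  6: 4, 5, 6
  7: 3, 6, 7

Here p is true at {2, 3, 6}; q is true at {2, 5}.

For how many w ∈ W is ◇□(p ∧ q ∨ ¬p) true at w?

1: successors {1, 2, 4}; □(p ∧ q ∨ ¬p) there: 1:T, 2:F, 4:T. ✓
2: successors {1, 3, 6}; □(p ∧ q ∨ ¬p) there: 1:T, 3:F, 6:F. ✓
3: successors {2, 3, 7}; □(p ∧ q ∨ ¬p) there: 2:F, 3:F, 7:F. ✗
4: successors {1, 4, 7}; □(p ∧ q ∨ ¬p) there: 1:T, 4:T, 7:F. ✓
5: successors {3, 4, 5}; □(p ∧ q ∨ ¬p) there: 3:F, 4:T, 5:F. ✓
6: successors {4, 5, 6}; □(p ∧ q ∨ ¬p) there: 4:T, 5:F, 6:F. ✓
7: successors {3, 6, 7}; □(p ∧ q ∨ ¬p) there: 3:F, 6:F, 7:F. ✗
Satisfying worlds: {1, 2, 4, 5, 6}.

5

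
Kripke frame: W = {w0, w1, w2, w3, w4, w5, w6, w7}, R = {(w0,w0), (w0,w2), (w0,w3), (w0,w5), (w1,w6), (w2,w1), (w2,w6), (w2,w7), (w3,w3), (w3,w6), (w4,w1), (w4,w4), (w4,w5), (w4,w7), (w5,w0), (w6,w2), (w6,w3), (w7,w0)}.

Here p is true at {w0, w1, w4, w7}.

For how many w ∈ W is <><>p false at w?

w0: successors {w0, w2, w3, w5}; <>p there: w0:T, w2:T, w3:F, w5:T. ✓
w1: successors {w6}; <>p there: w6:F. ✗
w2: successors {w1, w6, w7}; <>p there: w1:F, w6:F, w7:T. ✓
w3: successors {w3, w6}; <>p there: w3:F, w6:F. ✗
w4: successors {w1, w4, w5, w7}; <>p there: w1:F, w4:T, w5:T, w7:T. ✓
w5: successors {w0}; <>p there: w0:T. ✓
w6: successors {w2, w3}; <>p there: w2:T, w3:F. ✓
w7: successors {w0}; <>p there: w0:T. ✓
Satisfying worlds: {w0, w2, w4, w5, w6, w7}.
So <><>p fails at the other 2 worlds.

2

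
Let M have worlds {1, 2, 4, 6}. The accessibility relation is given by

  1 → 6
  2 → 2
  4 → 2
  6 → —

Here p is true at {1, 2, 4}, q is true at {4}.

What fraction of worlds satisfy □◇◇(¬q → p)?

3/4

1: successors {6}; ◇◇(¬q → p) there: 6:F. ✗
2: successors {2}; ◇◇(¬q → p) there: 2:T. ✓
4: successors {2}; ◇◇(¬q → p) there: 2:T. ✓
6: no successors, so □◇◇(¬q → p) holds vacuously. ✓
That's 3 of 4 worlds, so 3/4.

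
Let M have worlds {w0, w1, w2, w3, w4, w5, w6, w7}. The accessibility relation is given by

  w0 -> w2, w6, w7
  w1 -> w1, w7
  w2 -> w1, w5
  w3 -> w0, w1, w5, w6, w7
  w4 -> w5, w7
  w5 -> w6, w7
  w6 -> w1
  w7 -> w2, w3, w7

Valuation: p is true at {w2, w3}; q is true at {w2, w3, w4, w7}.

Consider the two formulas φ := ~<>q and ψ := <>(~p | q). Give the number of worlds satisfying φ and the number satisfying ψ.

For ~<>q:
w0: <>q is T. ✗
w1: <>q is T. ✗
w2: <>q is F. ✓
w3: <>q is T. ✗
w4: <>q is T. ✗
w5: <>q is T. ✗
w6: <>q is F. ✓
w7: <>q is T. ✗
— 2 worlds.
For <>(~p | q):
w0: successors {w2, w6, w7}; ~p | q there: w2:T, w6:T, w7:T. ✓
w1: successors {w1, w7}; ~p | q there: w1:T, w7:T. ✓
w2: successors {w1, w5}; ~p | q there: w1:T, w5:T. ✓
w3: successors {w0, w1, w5, w6, w7}; ~p | q there: w0:T, w1:T, w5:T, w6:T, w7:T. ✓
w4: successors {w5, w7}; ~p | q there: w5:T, w7:T. ✓
w5: successors {w6, w7}; ~p | q there: w6:T, w7:T. ✓
w6: successors {w1}; ~p | q there: w1:T. ✓
w7: successors {w2, w3, w7}; ~p | q there: w2:T, w3:T, w7:T. ✓
— 8 worlds.

2 and 8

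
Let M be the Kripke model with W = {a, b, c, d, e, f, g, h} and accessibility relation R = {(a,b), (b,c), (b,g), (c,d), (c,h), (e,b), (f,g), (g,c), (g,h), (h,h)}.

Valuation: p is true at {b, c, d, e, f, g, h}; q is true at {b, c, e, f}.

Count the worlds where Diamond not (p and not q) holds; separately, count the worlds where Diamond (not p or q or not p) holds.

4 and 4

For Diamond not (p and not q):
a: successors {b}; not (p and not q) there: b:T. ✓
b: successors {c, g}; not (p and not q) there: c:T, g:F. ✓
c: successors {d, h}; not (p and not q) there: d:F, h:F. ✗
d: no successors, so Diamond not (p and not q) fails. ✗
e: successors {b}; not (p and not q) there: b:T. ✓
f: successors {g}; not (p and not q) there: g:F. ✗
g: successors {c, h}; not (p and not q) there: c:T, h:F. ✓
h: successors {h}; not (p and not q) there: h:F. ✗
— 4 worlds.
For Diamond (not p or q or not p):
a: successors {b}; not p or q or not p there: b:T. ✓
b: successors {c, g}; not p or q or not p there: c:T, g:F. ✓
c: successors {d, h}; not p or q or not p there: d:F, h:F. ✗
d: no successors, so Diamond (not p or q or not p) fails. ✗
e: successors {b}; not p or q or not p there: b:T. ✓
f: successors {g}; not p or q or not p there: g:F. ✗
g: successors {c, h}; not p or q or not p there: c:T, h:F. ✓
h: successors {h}; not p or q or not p there: h:F. ✗
— 4 worlds.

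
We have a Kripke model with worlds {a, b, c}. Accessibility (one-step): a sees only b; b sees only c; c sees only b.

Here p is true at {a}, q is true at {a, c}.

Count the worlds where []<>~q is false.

2

a: successors {b}; <>~q there: b:F. ✗
b: successors {c}; <>~q there: c:T. ✓
c: successors {b}; <>~q there: b:F. ✗
Satisfying worlds: {b}.
So []<>~q fails at the other 2 worlds.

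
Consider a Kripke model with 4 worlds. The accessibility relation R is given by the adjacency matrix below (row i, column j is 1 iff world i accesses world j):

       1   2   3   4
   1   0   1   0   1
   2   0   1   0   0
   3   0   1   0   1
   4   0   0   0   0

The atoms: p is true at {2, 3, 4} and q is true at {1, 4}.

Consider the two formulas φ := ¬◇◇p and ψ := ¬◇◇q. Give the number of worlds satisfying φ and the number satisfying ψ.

For ¬◇◇p:
1: ◇◇p is T. ✗
2: ◇◇p is T. ✗
3: ◇◇p is T. ✗
4: ◇◇p is F. ✓
— 1 world.
For ¬◇◇q:
1: ◇◇q is F. ✓
2: ◇◇q is F. ✓
3: ◇◇q is F. ✓
4: ◇◇q is F. ✓
— 4 worlds.

1 and 4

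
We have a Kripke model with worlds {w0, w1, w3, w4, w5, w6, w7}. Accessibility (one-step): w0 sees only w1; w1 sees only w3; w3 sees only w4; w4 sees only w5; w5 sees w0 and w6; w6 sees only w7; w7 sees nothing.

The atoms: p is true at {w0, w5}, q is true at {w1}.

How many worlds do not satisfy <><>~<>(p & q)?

2

w0: successors {w1}; <>~<>(p & q) there: w1:T. ✓
w1: successors {w3}; <>~<>(p & q) there: w3:T. ✓
w3: successors {w4}; <>~<>(p & q) there: w4:T. ✓
w4: successors {w5}; <>~<>(p & q) there: w5:T. ✓
w5: successors {w0, w6}; <>~<>(p & q) there: w0:T, w6:T. ✓
w6: successors {w7}; <>~<>(p & q) there: w7:F. ✗
w7: no successors, so <><>~<>(p & q) fails. ✗
Satisfying worlds: {w0, w1, w3, w4, w5}.
So <><>~<>(p & q) fails at the other 2 worlds.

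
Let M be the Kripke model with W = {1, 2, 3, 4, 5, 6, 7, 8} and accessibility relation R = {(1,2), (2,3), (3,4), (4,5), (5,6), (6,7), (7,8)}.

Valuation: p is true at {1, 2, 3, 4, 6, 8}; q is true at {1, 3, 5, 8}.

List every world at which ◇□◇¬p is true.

1: successors {2}; □◇¬p there: 2:F. ✗
2: successors {3}; □◇¬p there: 3:T. ✓
3: successors {4}; □◇¬p there: 4:F. ✗
4: successors {5}; □◇¬p there: 5:T. ✓
5: successors {6}; □◇¬p there: 6:F. ✗
6: successors {7}; □◇¬p there: 7:F. ✗
7: successors {8}; □◇¬p there: 8:T. ✓
8: no successors, so ◇□◇¬p fails. ✗

{2, 4, 7}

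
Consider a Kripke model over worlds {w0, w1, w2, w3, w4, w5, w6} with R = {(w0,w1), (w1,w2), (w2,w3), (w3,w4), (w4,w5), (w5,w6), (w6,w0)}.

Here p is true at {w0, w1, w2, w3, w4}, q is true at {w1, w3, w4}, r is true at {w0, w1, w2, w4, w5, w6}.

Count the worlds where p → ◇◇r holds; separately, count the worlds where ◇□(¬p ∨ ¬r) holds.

6 and 3

For p → ◇◇r:
w0: p is T, ◇◇r is T. ✓
w1: p is T, ◇◇r is F. ✗
w2: p is T, ◇◇r is T. ✓
w3: p is T, ◇◇r is T. ✓
w4: p is T, ◇◇r is T. ✓
w5: p is F, ◇◇r is T. ✓
w6: p is F, ◇◇r is T. ✓
— 6 worlds.
For ◇□(¬p ∨ ¬r):
w0: successors {w1}; □(¬p ∨ ¬r) there: w1:F. ✗
w1: successors {w2}; □(¬p ∨ ¬r) there: w2:T. ✓
w2: successors {w3}; □(¬p ∨ ¬r) there: w3:F. ✗
w3: successors {w4}; □(¬p ∨ ¬r) there: w4:T. ✓
w4: successors {w5}; □(¬p ∨ ¬r) there: w5:T. ✓
w5: successors {w6}; □(¬p ∨ ¬r) there: w6:F. ✗
w6: successors {w0}; □(¬p ∨ ¬r) there: w0:F. ✗
— 3 worlds.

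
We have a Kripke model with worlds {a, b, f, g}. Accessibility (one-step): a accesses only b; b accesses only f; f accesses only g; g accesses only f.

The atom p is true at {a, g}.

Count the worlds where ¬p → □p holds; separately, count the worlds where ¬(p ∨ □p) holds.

For ¬p → □p:
a: ¬p is F, □p is F. ✓
b: ¬p is T, □p is F. ✗
f: ¬p is T, □p is T. ✓
g: ¬p is F, □p is F. ✓
— 3 worlds.
For ¬(p ∨ □p):
a: p ∨ □p is T. ✗
b: p ∨ □p is F. ✓
f: p ∨ □p is T. ✗
g: p ∨ □p is T. ✗
— 1 world.

3 and 1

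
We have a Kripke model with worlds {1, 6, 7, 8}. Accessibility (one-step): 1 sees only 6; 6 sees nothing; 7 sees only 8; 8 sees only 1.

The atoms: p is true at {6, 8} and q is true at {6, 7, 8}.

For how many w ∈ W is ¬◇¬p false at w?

1

1: ◇¬p is F. ✓
6: ◇¬p is F. ✓
7: ◇¬p is F. ✓
8: ◇¬p is T. ✗
Satisfying worlds: {1, 6, 7}.
So ¬◇¬p fails at the other 1 world.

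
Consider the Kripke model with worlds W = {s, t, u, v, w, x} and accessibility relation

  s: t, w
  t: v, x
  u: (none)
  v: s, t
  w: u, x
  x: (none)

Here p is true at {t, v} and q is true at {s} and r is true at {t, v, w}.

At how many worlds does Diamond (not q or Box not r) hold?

s: successors {t, w}; not q or Box not r there: t:T, w:T. ✓
t: successors {v, x}; not q or Box not r there: v:T, x:T. ✓
u: no successors, so Diamond (not q or Box not r) fails. ✗
v: successors {s, t}; not q or Box not r there: s:F, t:T. ✓
w: successors {u, x}; not q or Box not r there: u:T, x:T. ✓
x: no successors, so Diamond (not q or Box not r) fails. ✗
Satisfying worlds: {s, t, v, w}.

4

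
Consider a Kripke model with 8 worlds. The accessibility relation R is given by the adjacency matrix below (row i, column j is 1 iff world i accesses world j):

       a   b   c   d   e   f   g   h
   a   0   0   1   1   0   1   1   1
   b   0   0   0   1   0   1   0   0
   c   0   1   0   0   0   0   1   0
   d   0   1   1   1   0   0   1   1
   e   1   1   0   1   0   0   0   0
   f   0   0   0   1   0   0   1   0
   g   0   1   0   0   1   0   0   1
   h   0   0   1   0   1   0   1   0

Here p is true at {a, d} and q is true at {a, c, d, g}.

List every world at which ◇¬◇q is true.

{a, c, d, f, h}

a: successors {c, d, f, g, h}; ¬◇q there: c:F, d:F, f:F, g:T, h:F. ✓
b: successors {d, f}; ¬◇q there: d:F, f:F. ✗
c: successors {b, g}; ¬◇q there: b:F, g:T. ✓
d: successors {b, c, d, g, h}; ¬◇q there: b:F, c:F, d:F, g:T, h:F. ✓
e: successors {a, b, d}; ¬◇q there: a:F, b:F, d:F. ✗
f: successors {d, g}; ¬◇q there: d:F, g:T. ✓
g: successors {b, e, h}; ¬◇q there: b:F, e:F, h:F. ✗
h: successors {c, e, g}; ¬◇q there: c:F, e:F, g:T. ✓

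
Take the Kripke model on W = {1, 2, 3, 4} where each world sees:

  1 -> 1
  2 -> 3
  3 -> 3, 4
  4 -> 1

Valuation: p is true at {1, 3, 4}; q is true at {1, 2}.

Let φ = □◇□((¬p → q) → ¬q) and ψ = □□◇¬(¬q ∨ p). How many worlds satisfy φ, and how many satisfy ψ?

1 and 0

For □◇□((¬p → q) → ¬q):
1: successors {1}; ◇□((¬p → q) → ¬q) there: 1:F. ✗
2: successors {3}; ◇□((¬p → q) → ¬q) there: 3:T. ✓
3: successors {3, 4}; ◇□((¬p → q) → ¬q) there: 3:T, 4:F. ✗
4: successors {1}; ◇□((¬p → q) → ¬q) there: 1:F. ✗
— 1 world.
For □□◇¬(¬q ∨ p):
1: successors {1}; □◇¬(¬q ∨ p) there: 1:F. ✗
2: successors {3}; □◇¬(¬q ∨ p) there: 3:F. ✗
3: successors {3, 4}; □◇¬(¬q ∨ p) there: 3:F, 4:F. ✗
4: successors {1}; □◇¬(¬q ∨ p) there: 1:F. ✗
— 0 worlds.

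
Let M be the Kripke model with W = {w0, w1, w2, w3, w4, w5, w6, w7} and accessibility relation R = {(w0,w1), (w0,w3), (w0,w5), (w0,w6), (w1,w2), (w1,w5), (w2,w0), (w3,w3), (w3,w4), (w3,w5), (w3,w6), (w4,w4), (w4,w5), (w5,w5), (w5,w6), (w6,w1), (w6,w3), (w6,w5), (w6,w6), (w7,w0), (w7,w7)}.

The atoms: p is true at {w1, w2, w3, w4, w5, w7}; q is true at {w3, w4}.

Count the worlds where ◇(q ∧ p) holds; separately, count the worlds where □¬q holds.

For ◇(q ∧ p):
w0: successors {w1, w3, w5, w6}; q ∧ p there: w1:F, w3:T, w5:F, w6:F. ✓
w1: successors {w2, w5}; q ∧ p there: w2:F, w5:F. ✗
w2: successors {w0}; q ∧ p there: w0:F. ✗
w3: successors {w3, w4, w5, w6}; q ∧ p there: w3:T, w4:T, w5:F, w6:F. ✓
w4: successors {w4, w5}; q ∧ p there: w4:T, w5:F. ✓
w5: successors {w5, w6}; q ∧ p there: w5:F, w6:F. ✗
w6: successors {w1, w3, w5, w6}; q ∧ p there: w1:F, w3:T, w5:F, w6:F. ✓
w7: successors {w0, w7}; q ∧ p there: w0:F, w7:F. ✗
— 4 worlds.
For □¬q:
w0: successors {w1, w3, w5, w6}; ¬q there: w1:T, w3:F, w5:T, w6:T. ✗
w1: successors {w2, w5}; ¬q there: w2:T, w5:T. ✓
w2: successors {w0}; ¬q there: w0:T. ✓
w3: successors {w3, w4, w5, w6}; ¬q there: w3:F, w4:F, w5:T, w6:T. ✗
w4: successors {w4, w5}; ¬q there: w4:F, w5:T. ✗
w5: successors {w5, w6}; ¬q there: w5:T, w6:T. ✓
w6: successors {w1, w3, w5, w6}; ¬q there: w1:T, w3:F, w5:T, w6:T. ✗
w7: successors {w0, w7}; ¬q there: w0:T, w7:T. ✓
— 4 worlds.

4 and 4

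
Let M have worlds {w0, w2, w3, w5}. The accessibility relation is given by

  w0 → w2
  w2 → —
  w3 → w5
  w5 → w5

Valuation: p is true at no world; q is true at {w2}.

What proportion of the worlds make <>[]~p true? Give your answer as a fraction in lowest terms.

3/4

w0: successors {w2}; []~p there: w2:T. ✓
w2: no successors, so <>[]~p fails. ✗
w3: successors {w5}; []~p there: w5:T. ✓
w5: successors {w5}; []~p there: w5:T. ✓
That's 3 of 4 worlds, so 3/4.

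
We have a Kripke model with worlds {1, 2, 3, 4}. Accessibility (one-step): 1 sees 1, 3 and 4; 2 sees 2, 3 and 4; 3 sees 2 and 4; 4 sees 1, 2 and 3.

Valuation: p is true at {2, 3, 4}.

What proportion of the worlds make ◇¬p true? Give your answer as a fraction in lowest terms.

1: successors {1, 3, 4}; ¬p there: 1:T, 3:F, 4:F. ✓
2: successors {2, 3, 4}; ¬p there: 2:F, 3:F, 4:F. ✗
3: successors {2, 4}; ¬p there: 2:F, 4:F. ✗
4: successors {1, 2, 3}; ¬p there: 1:T, 2:F, 3:F. ✓
That's 2 of 4 worlds, so 2/4 = 1/2.

1/2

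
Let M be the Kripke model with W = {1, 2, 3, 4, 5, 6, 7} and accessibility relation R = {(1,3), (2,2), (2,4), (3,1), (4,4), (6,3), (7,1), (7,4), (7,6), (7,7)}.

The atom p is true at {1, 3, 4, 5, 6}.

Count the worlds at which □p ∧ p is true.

5

1: □p is T, p is T. ✓
2: □p is F, p is F. ✗
3: □p is T, p is T. ✓
4: □p is T, p is T. ✓
5: □p is T, p is T. ✓
6: □p is T, p is T. ✓
7: □p is F, p is F. ✗
Satisfying worlds: {1, 3, 4, 5, 6}.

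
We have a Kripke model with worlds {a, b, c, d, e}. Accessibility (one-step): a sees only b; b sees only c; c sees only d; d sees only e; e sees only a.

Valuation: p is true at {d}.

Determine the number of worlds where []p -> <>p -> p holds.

a: []p is F, <>p -> p is T. ✓
b: []p is F, <>p -> p is T. ✓
c: []p is T, <>p -> p is F. ✗
d: []p is F, <>p -> p is T. ✓
e: []p is F, <>p -> p is T. ✓
Satisfying worlds: {a, b, d, e}.

4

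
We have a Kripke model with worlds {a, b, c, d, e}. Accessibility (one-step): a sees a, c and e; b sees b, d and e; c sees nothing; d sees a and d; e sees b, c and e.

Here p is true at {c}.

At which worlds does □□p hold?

{c}

a: successors {a, c, e}; □p there: a:F, c:T, e:F. ✗
b: successors {b, d, e}; □p there: b:F, d:F, e:F. ✗
c: no successors, so □□p holds vacuously. ✓
d: successors {a, d}; □p there: a:F, d:F. ✗
e: successors {b, c, e}; □p there: b:F, c:T, e:F. ✗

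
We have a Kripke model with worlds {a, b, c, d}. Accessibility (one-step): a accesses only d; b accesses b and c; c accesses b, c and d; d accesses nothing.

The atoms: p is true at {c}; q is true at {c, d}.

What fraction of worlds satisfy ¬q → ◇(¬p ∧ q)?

3/4

a: ¬q is T, ◇(¬p ∧ q) is T. ✓
b: ¬q is T, ◇(¬p ∧ q) is F. ✗
c: ¬q is F, ◇(¬p ∧ q) is T. ✓
d: ¬q is F, ◇(¬p ∧ q) is F. ✓
That's 3 of 4 worlds, so 3/4.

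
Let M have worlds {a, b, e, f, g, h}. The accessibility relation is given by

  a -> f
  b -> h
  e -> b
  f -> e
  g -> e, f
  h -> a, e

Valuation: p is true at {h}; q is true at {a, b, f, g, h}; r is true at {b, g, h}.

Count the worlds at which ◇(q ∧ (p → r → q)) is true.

5

a: successors {f}; q ∧ (p → r → q) there: f:T. ✓
b: successors {h}; q ∧ (p → r → q) there: h:T. ✓
e: successors {b}; q ∧ (p → r → q) there: b:T. ✓
f: successors {e}; q ∧ (p → r → q) there: e:F. ✗
g: successors {e, f}; q ∧ (p → r → q) there: e:F, f:T. ✓
h: successors {a, e}; q ∧ (p → r → q) there: a:T, e:F. ✓
Satisfying worlds: {a, b, e, g, h}.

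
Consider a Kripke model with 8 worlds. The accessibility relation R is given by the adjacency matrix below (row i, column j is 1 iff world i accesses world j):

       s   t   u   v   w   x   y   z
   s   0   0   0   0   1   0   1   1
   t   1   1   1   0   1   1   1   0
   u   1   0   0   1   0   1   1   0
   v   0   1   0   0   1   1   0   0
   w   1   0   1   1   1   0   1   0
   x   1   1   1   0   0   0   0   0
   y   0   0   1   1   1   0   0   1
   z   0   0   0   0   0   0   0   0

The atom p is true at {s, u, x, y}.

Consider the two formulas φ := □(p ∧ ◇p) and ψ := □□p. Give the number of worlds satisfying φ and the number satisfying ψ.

1 and 1

For □(p ∧ ◇p):
s: successors {w, y, z}; p ∧ ◇p there: w:F, y:T, z:F. ✗
t: successors {s, t, u, w, x, y}; p ∧ ◇p there: s:T, t:F, u:T, w:F, x:T, y:T. ✗
u: successors {s, v, x, y}; p ∧ ◇p there: s:T, v:F, x:T, y:T. ✗
v: successors {t, w, x}; p ∧ ◇p there: t:F, w:F, x:T. ✗
w: successors {s, u, v, w, y}; p ∧ ◇p there: s:T, u:T, v:F, w:F, y:T. ✗
x: successors {s, t, u}; p ∧ ◇p there: s:T, t:F, u:T. ✗
y: successors {u, v, w, z}; p ∧ ◇p there: u:T, v:F, w:F, z:F. ✗
z: no successors, so □(p ∧ ◇p) holds vacuously. ✓
— 1 world.
For □□p:
s: successors {w, y, z}; □p there: w:F, y:F, z:T. ✗
t: successors {s, t, u, w, x, y}; □p there: s:F, t:F, u:F, w:F, x:F, y:F. ✗
u: successors {s, v, x, y}; □p there: s:F, v:F, x:F, y:F. ✗
v: successors {t, w, x}; □p there: t:F, w:F, x:F. ✗
w: successors {s, u, v, w, y}; □p there: s:F, u:F, v:F, w:F, y:F. ✗
x: successors {s, t, u}; □p there: s:F, t:F, u:F. ✗
y: successors {u, v, w, z}; □p there: u:F, v:F, w:F, z:T. ✗
z: no successors, so □□p holds vacuously. ✓
— 1 world.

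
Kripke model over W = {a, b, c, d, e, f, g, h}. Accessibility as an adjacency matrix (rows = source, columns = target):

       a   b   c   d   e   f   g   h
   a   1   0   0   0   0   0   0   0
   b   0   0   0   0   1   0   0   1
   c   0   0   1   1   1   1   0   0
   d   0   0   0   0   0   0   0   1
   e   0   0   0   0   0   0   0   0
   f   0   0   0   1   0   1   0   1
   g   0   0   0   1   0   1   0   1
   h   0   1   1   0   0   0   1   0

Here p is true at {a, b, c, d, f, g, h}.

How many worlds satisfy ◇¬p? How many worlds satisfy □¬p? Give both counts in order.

For ◇¬p:
a: successors {a}; ¬p there: a:F. ✗
b: successors {e, h}; ¬p there: e:T, h:F. ✓
c: successors {c, d, e, f}; ¬p there: c:F, d:F, e:T, f:F. ✓
d: successors {h}; ¬p there: h:F. ✗
e: no successors, so ◇¬p fails. ✗
f: successors {d, f, h}; ¬p there: d:F, f:F, h:F. ✗
g: successors {d, f, h}; ¬p there: d:F, f:F, h:F. ✗
h: successors {b, c, g}; ¬p there: b:F, c:F, g:F. ✗
— 2 worlds.
For □¬p:
a: successors {a}; ¬p there: a:F. ✗
b: successors {e, h}; ¬p there: e:T, h:F. ✗
c: successors {c, d, e, f}; ¬p there: c:F, d:F, e:T, f:F. ✗
d: successors {h}; ¬p there: h:F. ✗
e: no successors, so □¬p holds vacuously. ✓
f: successors {d, f, h}; ¬p there: d:F, f:F, h:F. ✗
g: successors {d, f, h}; ¬p there: d:F, f:F, h:F. ✗
h: successors {b, c, g}; ¬p there: b:F, c:F, g:F. ✗
— 1 world.

2 and 1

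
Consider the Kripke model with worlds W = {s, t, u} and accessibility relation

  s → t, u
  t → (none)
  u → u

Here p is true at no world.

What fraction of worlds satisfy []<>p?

1/3

s: successors {t, u}; <>p there: t:F, u:F. ✗
t: no successors, so []<>p holds vacuously. ✓
u: successors {u}; <>p there: u:F. ✗
That's 1 of 3 worlds, so 1/3.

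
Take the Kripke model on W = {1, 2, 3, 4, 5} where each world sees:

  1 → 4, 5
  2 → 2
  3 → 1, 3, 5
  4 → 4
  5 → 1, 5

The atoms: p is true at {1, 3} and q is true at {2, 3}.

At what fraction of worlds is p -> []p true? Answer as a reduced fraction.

3/5

1: p is T, []p is F. ✗
2: p is F, []p is F. ✓
3: p is T, []p is F. ✗
4: p is F, []p is F. ✓
5: p is F, []p is F. ✓
That's 3 of 5 worlds, so 3/5.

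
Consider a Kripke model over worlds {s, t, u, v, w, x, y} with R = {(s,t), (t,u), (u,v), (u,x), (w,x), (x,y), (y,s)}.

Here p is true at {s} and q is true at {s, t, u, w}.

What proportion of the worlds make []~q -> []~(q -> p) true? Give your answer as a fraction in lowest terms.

s: []~q is F, []~(q -> p) is T. ✓
t: []~q is F, []~(q -> p) is T. ✓
u: []~q is T, []~(q -> p) is F. ✗
v: []~q is T, []~(q -> p) is T. ✓
w: []~q is T, []~(q -> p) is F. ✗
x: []~q is T, []~(q -> p) is F. ✗
y: []~q is F, []~(q -> p) is F. ✓
That's 4 of 7 worlds, so 4/7.

4/7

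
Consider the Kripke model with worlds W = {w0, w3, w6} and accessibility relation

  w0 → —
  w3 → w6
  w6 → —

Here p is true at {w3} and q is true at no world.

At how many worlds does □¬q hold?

3

w0: no successors, so □¬q holds vacuously. ✓
w3: successors {w6}; ¬q there: w6:T. ✓
w6: no successors, so □¬q holds vacuously. ✓
Satisfying worlds: {w0, w3, w6}.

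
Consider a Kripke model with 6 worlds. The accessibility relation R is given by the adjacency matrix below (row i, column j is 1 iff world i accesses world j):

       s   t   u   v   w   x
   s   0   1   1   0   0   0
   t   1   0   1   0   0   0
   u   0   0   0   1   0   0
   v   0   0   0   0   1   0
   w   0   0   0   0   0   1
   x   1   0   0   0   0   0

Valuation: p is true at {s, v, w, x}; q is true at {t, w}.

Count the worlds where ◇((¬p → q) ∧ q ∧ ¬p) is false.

5

s: successors {t, u}; (¬p → q) ∧ q ∧ ¬p there: t:T, u:F. ✓
t: successors {s, u}; (¬p → q) ∧ q ∧ ¬p there: s:F, u:F. ✗
u: successors {v}; (¬p → q) ∧ q ∧ ¬p there: v:F. ✗
v: successors {w}; (¬p → q) ∧ q ∧ ¬p there: w:F. ✗
w: successors {x}; (¬p → q) ∧ q ∧ ¬p there: x:F. ✗
x: successors {s}; (¬p → q) ∧ q ∧ ¬p there: s:F. ✗
Satisfying worlds: {s}.
So ◇((¬p → q) ∧ q ∧ ¬p) fails at the other 5 worlds.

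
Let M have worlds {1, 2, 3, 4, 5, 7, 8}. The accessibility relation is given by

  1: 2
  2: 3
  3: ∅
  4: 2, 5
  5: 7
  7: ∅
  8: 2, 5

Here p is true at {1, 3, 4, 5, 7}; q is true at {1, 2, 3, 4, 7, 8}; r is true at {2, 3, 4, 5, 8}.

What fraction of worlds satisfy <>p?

1: successors {2}; p there: 2:F. ✗
2: successors {3}; p there: 3:T. ✓
3: no successors, so <>p fails. ✗
4: successors {2, 5}; p there: 2:F, 5:T. ✓
5: successors {7}; p there: 7:T. ✓
7: no successors, so <>p fails. ✗
8: successors {2, 5}; p there: 2:F, 5:T. ✓
That's 4 of 7 worlds, so 4/7.

4/7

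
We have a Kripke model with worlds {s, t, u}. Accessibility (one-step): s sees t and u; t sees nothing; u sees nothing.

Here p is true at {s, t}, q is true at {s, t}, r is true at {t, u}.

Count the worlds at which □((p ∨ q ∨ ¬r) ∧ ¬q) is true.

2

s: successors {t, u}; (p ∨ q ∨ ¬r) ∧ ¬q there: t:F, u:F. ✗
t: no successors, so □((p ∨ q ∨ ¬r) ∧ ¬q) holds vacuously. ✓
u: no successors, so □((p ∨ q ∨ ¬r) ∧ ¬q) holds vacuously. ✓
Satisfying worlds: {t, u}.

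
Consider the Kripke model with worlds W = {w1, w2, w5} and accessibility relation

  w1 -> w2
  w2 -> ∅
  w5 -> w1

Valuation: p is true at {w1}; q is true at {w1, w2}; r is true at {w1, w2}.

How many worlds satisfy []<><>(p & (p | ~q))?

1

w1: successors {w2}; <><>(p & (p | ~q)) there: w2:F. ✗
w2: no successors, so []<><>(p & (p | ~q)) holds vacuously. ✓
w5: successors {w1}; <><>(p & (p | ~q)) there: w1:F. ✗
Satisfying worlds: {w2}.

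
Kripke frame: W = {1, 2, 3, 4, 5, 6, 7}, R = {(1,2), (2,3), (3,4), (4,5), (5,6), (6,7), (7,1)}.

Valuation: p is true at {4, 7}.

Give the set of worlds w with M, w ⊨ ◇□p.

1: successors {2}; □p there: 2:F. ✗
2: successors {3}; □p there: 3:T. ✓
3: successors {4}; □p there: 4:F. ✗
4: successors {5}; □p there: 5:F. ✗
5: successors {6}; □p there: 6:T. ✓
6: successors {7}; □p there: 7:F. ✗
7: successors {1}; □p there: 1:F. ✗

{2, 5}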